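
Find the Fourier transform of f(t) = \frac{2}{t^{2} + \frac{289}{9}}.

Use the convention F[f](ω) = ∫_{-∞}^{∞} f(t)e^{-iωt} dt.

F(ω) = \frac{6 \pi e^{- \frac{17 \left|{\omega}\right|}{3}}}{17}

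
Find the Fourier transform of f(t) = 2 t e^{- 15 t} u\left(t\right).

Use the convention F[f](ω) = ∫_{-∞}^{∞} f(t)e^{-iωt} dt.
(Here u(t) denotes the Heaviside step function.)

F(ω) = \frac{2}{\left(i \omega + 15\right)^{2}}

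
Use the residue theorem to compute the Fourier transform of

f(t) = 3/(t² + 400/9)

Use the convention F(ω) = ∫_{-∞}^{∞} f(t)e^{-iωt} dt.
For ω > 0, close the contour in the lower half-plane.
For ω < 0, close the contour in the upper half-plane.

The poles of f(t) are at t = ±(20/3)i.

Let g(z) = f(z)e^{-iωz}; for large |z| the factor e^{-iωz} decays in the lower half-plane when ω > 0 and in the upper half-plane when ω < 0.

Case ω > 0 (lower half-plane, clockwise contour ⇒ F(ω) = -2πi·ΣRes):
  Res_{z = - \frac{20 i}{3}} g(z) = \frac{9 i e^{- \frac{20 \omega}{3}}}{40}
  F(ω) = -2πi·ΣRes = \frac{9 \pi e^{- \frac{20 \omega}{3}}}{20}

Case ω < 0 (upper half-plane, counterclockwise contour ⇒ F(ω) = +2πi·ΣRes):
  Res_{z = \frac{20 i}{3}} g(z) = - \frac{9 i e^{\frac{20 \omega}{3}}}{40}
  F(ω) = 2πi·ΣRes = \frac{9 \pi e^{\frac{20 \omega}{3}}}{20}

Both cases combine into a single formula in |ω|:

F(ω) = \frac{9 \pi e^{- \frac{20 \left|{\omega}\right|}{3}}}{20}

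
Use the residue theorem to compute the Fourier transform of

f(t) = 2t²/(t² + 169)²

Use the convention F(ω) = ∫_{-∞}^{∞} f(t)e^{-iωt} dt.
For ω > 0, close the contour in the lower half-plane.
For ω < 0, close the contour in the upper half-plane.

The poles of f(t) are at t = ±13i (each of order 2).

Let g(z) = f(z)e^{-iωz}; for large |z| the factor e^{-iωz} decays in the lower half-plane when ω > 0 and in the upper half-plane when ω < 0.

Case ω > 0 (lower half-plane, clockwise contour ⇒ F(ω) = -2πi·ΣRes):
  Res_{z = - 13 i} g(z) = \frac{i \left(1 - 13 \omega\right) e^{- 13 \omega}}{26} (pole of order 2)
  F(ω) = -2πi·ΣRes = \frac{\pi \left(1 - 13 \omega\right) e^{- 13 \omega}}{13}

Case ω < 0 (upper half-plane, counterclockwise contour ⇒ F(ω) = +2πi·ΣRes):
  Res_{z = 13 i} g(z) = \frac{i \left(- 13 \omega - 1\right) e^{13 \omega}}{26} (pole of order 2)
  F(ω) = 2πi·ΣRes = \frac{\pi \left(13 \omega + 1\right) e^{13 \omega}}{13}

Both cases combine into a single formula in |ω|:

F(ω) = \frac{\pi \left(1 - 13 \left|{\omega}\right|\right) e^{- 13 \left|{\omega}\right|}}{13}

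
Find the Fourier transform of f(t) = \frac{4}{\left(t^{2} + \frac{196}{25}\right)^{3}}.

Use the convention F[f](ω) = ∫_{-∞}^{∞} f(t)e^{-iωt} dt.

F(ω) = \frac{125 \pi \left(196 \omega^{2} + 210 \left|{\omega}\right| + 75\right) e^{- \frac{14 \left|{\omega}\right|}{5}}}{1075648}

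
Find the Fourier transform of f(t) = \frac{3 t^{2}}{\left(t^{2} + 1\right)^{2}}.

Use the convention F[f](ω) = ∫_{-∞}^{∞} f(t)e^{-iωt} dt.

F(ω) = \frac{3 \pi \left(1 - \left|{\omega}\right|\right) e^{- \left|{\omega}\right|}}{2}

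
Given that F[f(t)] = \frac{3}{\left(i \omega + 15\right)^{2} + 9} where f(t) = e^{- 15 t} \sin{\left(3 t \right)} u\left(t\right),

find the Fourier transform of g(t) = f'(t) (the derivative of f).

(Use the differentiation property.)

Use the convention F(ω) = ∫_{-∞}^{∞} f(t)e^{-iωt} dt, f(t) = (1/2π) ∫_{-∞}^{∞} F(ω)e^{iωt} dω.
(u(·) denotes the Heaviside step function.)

F[g](ω) = \frac{3 i \omega}{\left(i \omega + 15\right)^{2} + 9}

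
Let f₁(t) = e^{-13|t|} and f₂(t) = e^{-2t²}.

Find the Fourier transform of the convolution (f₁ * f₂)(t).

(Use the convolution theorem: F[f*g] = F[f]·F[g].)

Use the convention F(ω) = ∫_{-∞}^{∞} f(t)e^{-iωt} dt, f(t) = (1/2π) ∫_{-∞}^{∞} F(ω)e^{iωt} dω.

F[f₁*f₂](ω) = \frac{13 \sqrt{2} \sqrt{\pi} e^{- \frac{\omega^{2}}{8}}}{\omega^{2} + 169}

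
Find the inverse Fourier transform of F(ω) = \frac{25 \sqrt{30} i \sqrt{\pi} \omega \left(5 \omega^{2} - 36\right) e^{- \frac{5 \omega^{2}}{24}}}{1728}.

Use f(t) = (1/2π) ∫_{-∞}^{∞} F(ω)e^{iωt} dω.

f(t) = 6 t^{3} e^{- \frac{6 t^{2}}{5}}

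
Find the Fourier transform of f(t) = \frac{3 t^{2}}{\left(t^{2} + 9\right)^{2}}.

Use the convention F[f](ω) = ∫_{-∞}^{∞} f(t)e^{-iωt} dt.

F(ω) = \frac{\pi \left(1 - 3 \left|{\omega}\right|\right) e^{- 3 \left|{\omega}\right|}}{2}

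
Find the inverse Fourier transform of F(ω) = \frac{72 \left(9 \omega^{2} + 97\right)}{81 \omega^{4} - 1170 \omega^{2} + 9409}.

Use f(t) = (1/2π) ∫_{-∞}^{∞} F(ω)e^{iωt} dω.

f(t) = 3 e^{- \frac{4 \left|{t}\right|}{3}} \cos{\left(3 \left|{t}\right| \right)}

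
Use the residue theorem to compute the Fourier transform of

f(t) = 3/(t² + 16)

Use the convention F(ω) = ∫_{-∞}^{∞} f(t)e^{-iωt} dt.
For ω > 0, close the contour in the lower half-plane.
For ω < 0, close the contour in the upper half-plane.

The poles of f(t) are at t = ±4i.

Let g(z) = f(z)e^{-iωz}; for large |z| the factor e^{-iωz} decays in the lower half-plane when ω > 0 and in the upper half-plane when ω < 0.

Case ω > 0 (lower half-plane, clockwise contour ⇒ F(ω) = -2πi·ΣRes):
  Res_{z = - 4 i} g(z) = \frac{3 i e^{- 4 \omega}}{8}
  F(ω) = -2πi·ΣRes = \frac{3 \pi e^{- 4 \omega}}{4}

Case ω < 0 (upper half-plane, counterclockwise contour ⇒ F(ω) = +2πi·ΣRes):
  Res_{z = 4 i} g(z) = - \frac{3 i e^{4 \omega}}{8}
  F(ω) = 2πi·ΣRes = \frac{3 \pi e^{4 \omega}}{4}

Both cases combine into a single formula in |ω|:

F(ω) = \frac{3 \pi e^{- 4 \left|{\omega}\right|}}{4}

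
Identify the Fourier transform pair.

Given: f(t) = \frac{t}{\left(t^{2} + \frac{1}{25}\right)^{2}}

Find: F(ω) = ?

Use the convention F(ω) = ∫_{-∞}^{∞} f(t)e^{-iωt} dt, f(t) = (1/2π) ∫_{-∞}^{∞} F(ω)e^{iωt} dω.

F(ω) = - \frac{5 i \pi \omega e^{- \frac{\left|{\omega}\right|}{5}}}{2}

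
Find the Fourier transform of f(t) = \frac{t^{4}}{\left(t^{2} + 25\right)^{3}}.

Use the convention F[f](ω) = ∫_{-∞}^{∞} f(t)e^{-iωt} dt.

F(ω) = \frac{\pi \left(25 \omega^{2} - 25 \left|{\omega}\right| + 3\right) e^{- 5 \left|{\omega}\right|}}{40}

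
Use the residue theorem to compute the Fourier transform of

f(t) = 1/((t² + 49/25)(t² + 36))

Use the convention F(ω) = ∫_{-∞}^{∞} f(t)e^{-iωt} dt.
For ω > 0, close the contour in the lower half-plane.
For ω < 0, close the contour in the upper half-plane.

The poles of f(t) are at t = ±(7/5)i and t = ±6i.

Let g(z) = f(z)e^{-iωz}; for large |z| the factor e^{-iωz} decays in the lower half-plane when ω > 0 and in the upper half-plane when ω < 0.

Case ω > 0 (lower half-plane, clockwise contour ⇒ F(ω) = -2πi·ΣRes):
  Res_{z = - \frac{7 i}{5}} g(z) = \frac{125 i e^{- \frac{7 \omega}{5}}}{11914}
  Res_{z = - 6 i} g(z) = - \frac{25 i e^{- 6 \omega}}{10212}
  F(ω) = -2πi·ΣRes = - \frac{25 \pi e^{- 6 \omega}}{5106} + \frac{125 \pi e^{- \frac{7 \omega}{5}}}{5957}

Case ω < 0 (upper half-plane, counterclockwise contour ⇒ F(ω) = +2πi·ΣRes):
  Res_{z = \frac{7 i}{5}} g(z) = - \frac{125 i e^{\frac{7 \omega}{5}}}{11914}
  Res_{z = 6 i} g(z) = \frac{25 i e^{6 \omega}}{10212}
  F(ω) = 2πi·ΣRes = \frac{25 \pi \left(30 e^{\frac{7 \omega}{5}} - 7 e^{6 \omega}\right)}{35742}

Both cases combine into a single formula in |ω|:

F(ω) = - \frac{25 \pi e^{- 6 \left|{\omega}\right|}}{5106} + \frac{125 \pi e^{- \frac{7 \left|{\omega}\right|}{5}}}{5957}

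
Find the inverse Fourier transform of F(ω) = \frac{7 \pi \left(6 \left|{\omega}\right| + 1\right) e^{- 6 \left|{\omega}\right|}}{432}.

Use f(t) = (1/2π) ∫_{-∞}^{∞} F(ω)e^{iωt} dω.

f(t) = \frac{7}{\left(t^{2} + 36\right)^{2}}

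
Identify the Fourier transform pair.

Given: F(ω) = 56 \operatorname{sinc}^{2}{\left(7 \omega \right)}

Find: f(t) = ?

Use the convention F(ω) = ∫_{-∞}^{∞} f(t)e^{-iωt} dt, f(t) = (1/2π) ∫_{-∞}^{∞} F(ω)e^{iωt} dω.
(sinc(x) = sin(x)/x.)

f(t) = 4 \left(\begin{cases} 1 - \frac{\left|{t}\right|}{14} & \text{for}\: \left|{t}\right| < 14 \\0 & \text{otherwise} \end{cases}\right)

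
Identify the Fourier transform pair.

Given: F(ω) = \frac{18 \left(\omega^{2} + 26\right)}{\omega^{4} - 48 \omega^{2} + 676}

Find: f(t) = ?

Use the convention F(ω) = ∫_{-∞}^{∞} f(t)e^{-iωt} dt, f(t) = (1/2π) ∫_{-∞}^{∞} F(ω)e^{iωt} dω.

f(t) = 9 e^{- \left|{t}\right|} \cos{\left(5 t \right)}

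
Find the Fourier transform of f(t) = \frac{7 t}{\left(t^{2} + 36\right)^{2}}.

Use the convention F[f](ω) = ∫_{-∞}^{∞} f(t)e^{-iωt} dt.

F(ω) = - \frac{7 i \pi \omega e^{- 6 \left|{\omega}\right|}}{12}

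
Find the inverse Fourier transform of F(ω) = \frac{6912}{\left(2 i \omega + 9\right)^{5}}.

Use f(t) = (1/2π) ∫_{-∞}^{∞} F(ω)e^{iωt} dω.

f(t) = 9 t^{4} e^{- \frac{9 t}{2}} u\left(t\right)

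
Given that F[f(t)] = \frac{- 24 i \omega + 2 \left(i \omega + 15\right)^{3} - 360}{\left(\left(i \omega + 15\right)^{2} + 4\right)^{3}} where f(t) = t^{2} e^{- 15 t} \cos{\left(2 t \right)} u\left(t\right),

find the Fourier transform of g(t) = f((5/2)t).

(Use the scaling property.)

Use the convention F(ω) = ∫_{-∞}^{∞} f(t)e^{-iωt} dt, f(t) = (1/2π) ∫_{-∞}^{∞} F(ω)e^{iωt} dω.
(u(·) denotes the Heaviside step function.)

F[g](ω) = \frac{100 \left(- 600 i \omega + \left(2 i \omega + 75\right)^{3} - 22500\right)}{\left(\left(2 i \omega + 75\right)^{2} + 100\right)^{3}}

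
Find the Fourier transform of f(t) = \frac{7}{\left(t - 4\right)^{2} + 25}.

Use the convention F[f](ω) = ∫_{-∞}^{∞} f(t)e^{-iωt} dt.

F(ω) = \frac{7 \pi e^{- 4 i \omega - 5 \left|{\omega}\right|}}{5}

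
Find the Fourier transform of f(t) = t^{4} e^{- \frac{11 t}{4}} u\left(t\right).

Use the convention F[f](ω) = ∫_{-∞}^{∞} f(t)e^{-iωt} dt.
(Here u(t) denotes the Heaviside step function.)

F(ω) = \frac{24576}{\left(4 i \omega + 11\right)^{5}}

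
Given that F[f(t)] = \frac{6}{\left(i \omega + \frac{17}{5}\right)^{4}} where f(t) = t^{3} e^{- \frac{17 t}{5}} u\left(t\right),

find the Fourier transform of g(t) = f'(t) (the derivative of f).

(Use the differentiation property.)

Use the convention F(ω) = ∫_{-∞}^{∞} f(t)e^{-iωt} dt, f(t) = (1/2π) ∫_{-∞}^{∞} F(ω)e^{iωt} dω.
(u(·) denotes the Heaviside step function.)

F[g](ω) = \frac{3750 i \omega}{\left(5 i \omega + 17\right)^{4}}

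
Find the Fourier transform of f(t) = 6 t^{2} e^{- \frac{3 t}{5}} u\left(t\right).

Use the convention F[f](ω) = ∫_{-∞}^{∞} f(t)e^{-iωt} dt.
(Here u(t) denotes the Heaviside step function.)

F(ω) = \frac{1500}{\left(5 i \omega + 3\right)^{3}}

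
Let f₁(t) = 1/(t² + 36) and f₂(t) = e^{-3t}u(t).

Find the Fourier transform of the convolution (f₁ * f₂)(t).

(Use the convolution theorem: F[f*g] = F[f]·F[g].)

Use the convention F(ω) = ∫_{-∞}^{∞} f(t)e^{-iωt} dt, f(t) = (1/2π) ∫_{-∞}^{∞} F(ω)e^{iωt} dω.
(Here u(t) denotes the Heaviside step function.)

F[f₁*f₂](ω) = \frac{\pi e^{- 6 \left|{\omega}\right|}}{6 \left(i \omega + 3\right)}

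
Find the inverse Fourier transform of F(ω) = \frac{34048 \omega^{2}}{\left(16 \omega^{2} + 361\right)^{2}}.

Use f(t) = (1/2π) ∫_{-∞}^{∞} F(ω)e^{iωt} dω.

f(t) = 7 \left(1 - \frac{19 \left|{t}\right|}{4}\right) e^{- \frac{19 \left|{t}\right|}{4}}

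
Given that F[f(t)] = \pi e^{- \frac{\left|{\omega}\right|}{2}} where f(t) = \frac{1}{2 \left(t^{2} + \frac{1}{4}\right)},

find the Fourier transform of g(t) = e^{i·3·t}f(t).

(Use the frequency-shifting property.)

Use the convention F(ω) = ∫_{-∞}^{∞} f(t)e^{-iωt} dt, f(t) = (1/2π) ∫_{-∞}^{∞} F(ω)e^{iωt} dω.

F[g](ω) = \pi e^{- \frac{\left|{\omega - 3}\right|}{2}}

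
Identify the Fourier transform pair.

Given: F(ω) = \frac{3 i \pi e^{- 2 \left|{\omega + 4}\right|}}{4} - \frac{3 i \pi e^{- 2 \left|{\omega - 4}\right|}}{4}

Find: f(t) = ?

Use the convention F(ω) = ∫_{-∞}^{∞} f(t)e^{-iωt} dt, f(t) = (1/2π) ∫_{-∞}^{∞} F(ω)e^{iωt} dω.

f(t) = \frac{3 \sin{\left(4 t \right)}}{t^{2} + 4}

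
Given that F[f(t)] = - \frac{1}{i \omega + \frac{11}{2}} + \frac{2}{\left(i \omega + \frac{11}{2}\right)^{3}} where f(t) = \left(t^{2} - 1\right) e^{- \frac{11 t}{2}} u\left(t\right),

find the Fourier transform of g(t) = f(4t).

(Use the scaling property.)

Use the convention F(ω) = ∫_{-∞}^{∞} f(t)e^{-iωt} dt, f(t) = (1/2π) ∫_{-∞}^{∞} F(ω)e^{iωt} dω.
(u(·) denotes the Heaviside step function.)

F[g](ω) = \frac{32 i \omega - \left(i \omega + 22\right)^{3} + 704}{\left(i \omega + 22\right)^{4}}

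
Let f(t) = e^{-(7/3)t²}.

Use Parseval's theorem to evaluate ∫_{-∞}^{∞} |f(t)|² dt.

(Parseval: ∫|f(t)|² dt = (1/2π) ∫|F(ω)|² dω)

∫|f(t)|² dt = \frac{\sqrt{42} \sqrt{\pi}}{14}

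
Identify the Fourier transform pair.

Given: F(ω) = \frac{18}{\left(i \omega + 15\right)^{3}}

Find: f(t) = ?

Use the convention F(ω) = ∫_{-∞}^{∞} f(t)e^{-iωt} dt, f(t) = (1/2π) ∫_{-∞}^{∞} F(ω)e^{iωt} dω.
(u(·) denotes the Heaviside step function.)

f(t) = 9 t^{2} e^{- 15 t} u\left(t\right)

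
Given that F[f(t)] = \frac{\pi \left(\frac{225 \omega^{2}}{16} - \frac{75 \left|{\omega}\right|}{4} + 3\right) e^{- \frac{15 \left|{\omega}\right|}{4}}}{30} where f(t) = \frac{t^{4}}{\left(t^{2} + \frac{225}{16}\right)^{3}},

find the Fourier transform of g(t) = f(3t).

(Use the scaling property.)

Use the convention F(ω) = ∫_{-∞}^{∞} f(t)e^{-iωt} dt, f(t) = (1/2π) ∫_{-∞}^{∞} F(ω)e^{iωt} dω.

F[g](ω) = \frac{\pi \left(25 \omega^{2} - 100 \left|{\omega}\right| + 48\right) e^{- \frac{5 \left|{\omega}\right|}{4}}}{1440}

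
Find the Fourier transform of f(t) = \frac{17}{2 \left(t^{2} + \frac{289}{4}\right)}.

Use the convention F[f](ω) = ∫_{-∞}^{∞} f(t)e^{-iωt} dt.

F(ω) = \pi e^{- \frac{17 \left|{\omega}\right|}{2}}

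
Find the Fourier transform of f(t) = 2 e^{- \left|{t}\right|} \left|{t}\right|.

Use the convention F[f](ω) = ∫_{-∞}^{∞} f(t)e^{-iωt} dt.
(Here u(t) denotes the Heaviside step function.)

F(ω) = \frac{4 \left(1 - \omega^{2}\right)}{\left(\omega^{2} + 1\right)^{2}}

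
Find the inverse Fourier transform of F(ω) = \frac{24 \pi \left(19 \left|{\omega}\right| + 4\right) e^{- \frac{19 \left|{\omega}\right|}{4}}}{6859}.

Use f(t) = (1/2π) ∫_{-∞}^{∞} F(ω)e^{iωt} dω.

f(t) = \frac{3}{\left(t^{2} + \frac{361}{16}\right)^{2}}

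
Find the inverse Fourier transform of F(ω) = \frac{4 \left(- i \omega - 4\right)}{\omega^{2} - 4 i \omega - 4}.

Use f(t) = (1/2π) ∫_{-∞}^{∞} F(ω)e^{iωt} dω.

f(t) = 4 \left(2 t + 1\right) e^{- 2 t} u\left(t\right)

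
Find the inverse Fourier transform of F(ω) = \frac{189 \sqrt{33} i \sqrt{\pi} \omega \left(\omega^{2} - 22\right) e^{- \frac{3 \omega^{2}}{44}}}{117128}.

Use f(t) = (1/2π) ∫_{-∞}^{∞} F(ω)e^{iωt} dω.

f(t) = 7 t^{3} e^{- \frac{11 t^{2}}{3}}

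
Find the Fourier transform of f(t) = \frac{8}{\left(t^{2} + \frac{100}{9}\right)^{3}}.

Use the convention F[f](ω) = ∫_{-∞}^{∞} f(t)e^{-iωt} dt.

F(ω) = \frac{27 \pi \left(100 \omega^{2} + 90 \left|{\omega}\right| + 27\right) e^{- \frac{10 \left|{\omega}\right|}{3}}}{100000}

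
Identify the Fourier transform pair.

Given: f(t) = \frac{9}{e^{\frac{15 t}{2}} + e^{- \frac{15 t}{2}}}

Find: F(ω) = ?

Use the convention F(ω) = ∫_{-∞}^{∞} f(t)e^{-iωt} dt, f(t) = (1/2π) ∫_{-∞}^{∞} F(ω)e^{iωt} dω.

F(ω) = \frac{3 \pi}{5 \cosh{\left(\frac{\pi \omega}{15} \right)}}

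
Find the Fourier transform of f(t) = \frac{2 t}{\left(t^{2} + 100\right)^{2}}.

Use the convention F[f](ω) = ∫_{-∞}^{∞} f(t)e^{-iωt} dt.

F(ω) = - \frac{i \pi \omega e^{- 10 \left|{\omega}\right|}}{10}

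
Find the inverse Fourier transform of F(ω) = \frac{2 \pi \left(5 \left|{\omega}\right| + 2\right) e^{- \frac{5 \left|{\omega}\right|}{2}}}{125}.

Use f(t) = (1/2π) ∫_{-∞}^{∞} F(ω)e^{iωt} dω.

f(t) = \frac{1}{\left(t^{2} + \frac{25}{4}\right)^{2}}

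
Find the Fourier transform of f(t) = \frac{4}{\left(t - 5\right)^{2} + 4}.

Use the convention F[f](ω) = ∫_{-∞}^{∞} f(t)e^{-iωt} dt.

F(ω) = 2 \pi e^{- 5 i \omega - 2 \left|{\omega}\right|}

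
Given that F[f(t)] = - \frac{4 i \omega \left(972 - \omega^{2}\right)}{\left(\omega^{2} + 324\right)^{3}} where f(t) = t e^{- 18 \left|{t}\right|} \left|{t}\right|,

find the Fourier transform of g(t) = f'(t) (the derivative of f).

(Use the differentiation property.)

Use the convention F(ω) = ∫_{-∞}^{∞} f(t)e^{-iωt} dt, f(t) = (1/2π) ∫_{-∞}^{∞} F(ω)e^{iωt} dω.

F[g](ω) = \frac{4 \omega^{2} \left(972 - \omega^{2}\right)}{\left(\omega^{2} + 324\right)^{3}}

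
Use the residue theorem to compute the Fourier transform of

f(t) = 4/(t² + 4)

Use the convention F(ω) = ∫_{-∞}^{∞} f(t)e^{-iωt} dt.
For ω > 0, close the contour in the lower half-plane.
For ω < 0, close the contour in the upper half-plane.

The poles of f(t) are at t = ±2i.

Let g(z) = f(z)e^{-iωz}; for large |z| the factor e^{-iωz} decays in the lower half-plane when ω > 0 and in the upper half-plane when ω < 0.

Case ω > 0 (lower half-plane, clockwise contour ⇒ F(ω) = -2πi·ΣRes):
  Res_{z = - 2 i} g(z) = i e^{- 2 \omega}
  F(ω) = -2πi·ΣRes = 2 \pi e^{- 2 \omega}

Case ω < 0 (upper half-plane, counterclockwise contour ⇒ F(ω) = +2πi·ΣRes):
  Res_{z = 2 i} g(z) = - i e^{2 \omega}
  F(ω) = 2πi·ΣRes = 2 \pi e^{2 \omega}

Both cases combine into a single formula in |ω|:

F(ω) = 2 \pi e^{- 2 \left|{\omega}\right|}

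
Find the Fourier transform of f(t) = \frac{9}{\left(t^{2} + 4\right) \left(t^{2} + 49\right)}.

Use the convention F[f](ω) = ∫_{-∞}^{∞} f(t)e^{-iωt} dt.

F(ω) = \frac{\pi \left(7 e^{5 \left|{\omega}\right|} - 2\right) e^{- 7 \left|{\omega}\right|}}{70}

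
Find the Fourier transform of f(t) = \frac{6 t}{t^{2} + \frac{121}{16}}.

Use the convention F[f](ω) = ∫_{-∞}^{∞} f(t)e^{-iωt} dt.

F(ω) = - 6 i \pi e^{- \frac{11 \left|{\omega}\right|}{4}} \operatorname{sign}{\left(\omega \right)}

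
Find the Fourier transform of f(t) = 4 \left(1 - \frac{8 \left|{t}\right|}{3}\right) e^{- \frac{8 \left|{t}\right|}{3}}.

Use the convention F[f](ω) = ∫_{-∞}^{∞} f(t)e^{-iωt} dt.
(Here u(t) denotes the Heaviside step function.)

F(ω) = \frac{3456 \omega^{2}}{\left(9 \omega^{2} + 64\right)^{2}}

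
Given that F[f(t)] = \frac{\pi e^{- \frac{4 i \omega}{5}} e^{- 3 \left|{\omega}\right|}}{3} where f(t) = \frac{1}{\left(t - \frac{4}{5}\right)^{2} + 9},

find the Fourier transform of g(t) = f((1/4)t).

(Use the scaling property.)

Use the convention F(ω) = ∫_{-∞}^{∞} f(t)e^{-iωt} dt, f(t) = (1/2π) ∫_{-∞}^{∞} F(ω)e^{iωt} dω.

F[g](ω) = \frac{4 \pi e^{- \frac{16 i \omega}{5} - 12 \left|{\omega}\right|}}{3}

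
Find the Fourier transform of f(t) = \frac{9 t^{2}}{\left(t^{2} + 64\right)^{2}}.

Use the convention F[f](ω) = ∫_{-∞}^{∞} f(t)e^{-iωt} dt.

F(ω) = \frac{9 \pi \left(1 - 8 \left|{\omega}\right|\right) e^{- 8 \left|{\omega}\right|}}{16}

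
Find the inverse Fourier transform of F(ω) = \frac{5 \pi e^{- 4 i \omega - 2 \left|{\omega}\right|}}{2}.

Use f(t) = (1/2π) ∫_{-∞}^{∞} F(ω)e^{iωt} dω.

f(t) = \frac{5}{\left(t - 4\right)^{2} + 4}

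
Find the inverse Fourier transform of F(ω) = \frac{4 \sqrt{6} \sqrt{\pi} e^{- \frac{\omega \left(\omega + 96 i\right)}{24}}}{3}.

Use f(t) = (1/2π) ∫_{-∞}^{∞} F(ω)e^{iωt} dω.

f(t) = 8 e^{- 6 \left(t - 4\right)^{2}}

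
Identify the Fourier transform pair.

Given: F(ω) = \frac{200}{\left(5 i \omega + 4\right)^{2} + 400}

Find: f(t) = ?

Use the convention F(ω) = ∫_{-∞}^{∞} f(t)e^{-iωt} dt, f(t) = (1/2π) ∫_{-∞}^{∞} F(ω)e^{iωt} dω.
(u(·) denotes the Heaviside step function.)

f(t) = 2 e^{- \frac{4 t}{5}} \sin{\left(4 t \right)} u\left(t\right)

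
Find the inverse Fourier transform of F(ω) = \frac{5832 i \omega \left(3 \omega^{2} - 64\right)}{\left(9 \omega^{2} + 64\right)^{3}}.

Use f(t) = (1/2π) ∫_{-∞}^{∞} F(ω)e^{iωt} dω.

f(t) = 6 t e^{- \frac{8 \left|{t}\right|}{3}} \left|{t}\right|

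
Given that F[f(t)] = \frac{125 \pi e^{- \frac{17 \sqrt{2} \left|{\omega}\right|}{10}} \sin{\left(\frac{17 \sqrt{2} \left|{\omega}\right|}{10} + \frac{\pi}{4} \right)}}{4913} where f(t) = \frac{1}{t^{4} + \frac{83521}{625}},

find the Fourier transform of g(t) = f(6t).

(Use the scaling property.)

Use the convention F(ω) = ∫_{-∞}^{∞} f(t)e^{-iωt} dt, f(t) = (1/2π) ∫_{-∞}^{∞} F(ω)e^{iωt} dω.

F[g](ω) = \frac{125 \pi e^{- \frac{17 \sqrt{2} \left|{\omega}\right|}{60}} \sin{\left(\frac{17 \sqrt{2} \left|{\omega}\right|}{60} + \frac{\pi}{4} \right)}}{29478}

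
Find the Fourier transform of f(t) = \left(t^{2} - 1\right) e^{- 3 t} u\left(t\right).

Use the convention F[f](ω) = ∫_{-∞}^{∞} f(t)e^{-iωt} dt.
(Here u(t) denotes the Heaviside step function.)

F(ω) = \frac{2 i \omega - \left(i \omega + 3\right)^{3} + 6}{\left(i \omega + 3\right)^{4}}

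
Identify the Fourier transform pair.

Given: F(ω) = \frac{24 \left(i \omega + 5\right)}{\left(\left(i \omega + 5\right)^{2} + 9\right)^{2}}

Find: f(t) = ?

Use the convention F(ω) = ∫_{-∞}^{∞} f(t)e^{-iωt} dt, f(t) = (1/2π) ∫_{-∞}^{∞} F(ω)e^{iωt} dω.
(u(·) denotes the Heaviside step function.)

f(t) = 4 t e^{- 5 t} \sin{\left(3 t \right)} u\left(t\right)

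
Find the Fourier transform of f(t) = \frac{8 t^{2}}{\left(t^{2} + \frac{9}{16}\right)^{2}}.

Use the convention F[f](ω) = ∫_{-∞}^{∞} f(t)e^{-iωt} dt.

F(ω) = \frac{4 \pi \left(4 - 3 \left|{\omega}\right|\right) e^{- \frac{3 \left|{\omega}\right|}{4}}}{3}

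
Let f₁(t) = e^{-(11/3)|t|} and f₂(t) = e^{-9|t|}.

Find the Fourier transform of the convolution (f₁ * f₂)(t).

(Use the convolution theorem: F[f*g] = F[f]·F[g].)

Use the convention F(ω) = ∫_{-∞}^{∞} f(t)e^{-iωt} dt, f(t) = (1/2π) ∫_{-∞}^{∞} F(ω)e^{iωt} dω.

F[f₁*f₂](ω) = \frac{1188}{\left(\omega^{2} + 81\right) \left(9 \omega^{2} + 121\right)}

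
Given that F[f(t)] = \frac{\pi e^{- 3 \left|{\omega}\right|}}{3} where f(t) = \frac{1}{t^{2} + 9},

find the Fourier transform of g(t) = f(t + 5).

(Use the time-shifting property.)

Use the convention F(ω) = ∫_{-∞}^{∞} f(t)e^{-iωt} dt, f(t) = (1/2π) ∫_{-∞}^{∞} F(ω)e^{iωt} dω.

F[g](ω) = \frac{\pi e^{5 i \omega - 3 \left|{\omega}\right|}}{3}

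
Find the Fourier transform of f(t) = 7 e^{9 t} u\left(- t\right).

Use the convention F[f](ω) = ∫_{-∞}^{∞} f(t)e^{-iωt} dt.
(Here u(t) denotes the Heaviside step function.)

F(ω) = - \frac{7}{i \omega - 9}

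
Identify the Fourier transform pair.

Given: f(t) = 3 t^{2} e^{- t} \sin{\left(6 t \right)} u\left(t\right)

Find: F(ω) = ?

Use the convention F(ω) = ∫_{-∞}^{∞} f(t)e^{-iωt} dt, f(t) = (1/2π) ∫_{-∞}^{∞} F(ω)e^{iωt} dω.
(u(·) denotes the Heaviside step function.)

F(ω) = \frac{108 \left(\left(i \omega + 1\right)^{2} - 12\right)}{\left(\left(i \omega + 1\right)^{2} + 36\right)^{3}}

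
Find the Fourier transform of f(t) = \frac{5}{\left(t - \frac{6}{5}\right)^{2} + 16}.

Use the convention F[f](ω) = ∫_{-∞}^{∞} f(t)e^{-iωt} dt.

F(ω) = \frac{5 \pi e^{- \frac{6 i \omega}{5} - 4 \left|{\omega}\right|}}{4}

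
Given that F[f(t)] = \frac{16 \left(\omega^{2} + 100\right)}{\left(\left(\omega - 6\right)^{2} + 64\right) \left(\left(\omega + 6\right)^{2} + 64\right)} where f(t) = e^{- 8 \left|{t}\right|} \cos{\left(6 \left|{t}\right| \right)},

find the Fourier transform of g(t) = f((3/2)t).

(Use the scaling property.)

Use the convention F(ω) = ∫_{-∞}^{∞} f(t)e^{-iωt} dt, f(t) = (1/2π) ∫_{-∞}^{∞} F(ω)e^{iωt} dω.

F[g](ω) = \frac{24 \left(\omega^{2} + 225\right)}{\omega^{4} + 126 \omega^{2} + 50625}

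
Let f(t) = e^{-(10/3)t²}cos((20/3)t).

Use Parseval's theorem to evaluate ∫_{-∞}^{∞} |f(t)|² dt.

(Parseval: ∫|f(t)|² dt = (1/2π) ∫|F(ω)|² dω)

∫|f(t)|² dt = \frac{\sqrt{15} \sqrt{\pi} \left(1 + e^{\frac{20}{3}}\right)}{20 e^{\frac{20}{3}}}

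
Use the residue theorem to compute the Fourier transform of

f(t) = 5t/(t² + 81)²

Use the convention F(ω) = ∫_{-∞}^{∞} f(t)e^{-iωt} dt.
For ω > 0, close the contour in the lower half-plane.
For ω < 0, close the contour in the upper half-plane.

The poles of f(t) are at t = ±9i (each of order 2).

Let g(z) = f(z)e^{-iωz}; for large |z| the factor e^{-iωz} decays in the lower half-plane when ω > 0 and in the upper half-plane when ω < 0.

Case ω > 0 (lower half-plane, clockwise contour ⇒ F(ω) = -2πi·ΣRes):
  Res_{z = - 9 i} g(z) = \frac{5 \omega e^{- 9 \omega}}{36} (pole of order 2)
  F(ω) = -2πi·ΣRes = - \frac{5 i \pi \omega e^{- 9 \omega}}{18}

Case ω < 0 (upper half-plane, counterclockwise contour ⇒ F(ω) = +2πi·ΣRes):
  Res_{z = 9 i} g(z) = - \frac{5 \omega e^{9 \omega}}{36} (pole of order 2)
  F(ω) = 2πi·ΣRes = - \frac{5 i \pi \omega e^{9 \omega}}{18}

Both cases combine into a single formula in |ω|:

F(ω) = - \frac{5 i \pi \omega e^{- 9 \left|{\omega}\right|}}{18}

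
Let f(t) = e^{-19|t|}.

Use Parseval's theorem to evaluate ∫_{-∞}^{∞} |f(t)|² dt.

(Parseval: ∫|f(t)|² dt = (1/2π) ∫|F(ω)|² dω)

∫|f(t)|² dt = \frac{1}{19}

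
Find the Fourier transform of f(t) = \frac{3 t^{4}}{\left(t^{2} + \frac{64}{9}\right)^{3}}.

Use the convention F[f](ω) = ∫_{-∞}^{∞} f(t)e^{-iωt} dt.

F(ω) = \frac{\pi \left(64 \omega^{2} - 120 \left|{\omega}\right| + 27\right) e^{- \frac{8 \left|{\omega}\right|}{3}}}{64}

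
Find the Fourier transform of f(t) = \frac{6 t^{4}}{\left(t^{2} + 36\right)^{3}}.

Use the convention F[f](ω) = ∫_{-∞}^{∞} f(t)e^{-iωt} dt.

F(ω) = \frac{3 \pi \left(12 \omega^{2} - 10 \left|{\omega}\right| + 1\right) e^{- 6 \left|{\omega}\right|}}{8}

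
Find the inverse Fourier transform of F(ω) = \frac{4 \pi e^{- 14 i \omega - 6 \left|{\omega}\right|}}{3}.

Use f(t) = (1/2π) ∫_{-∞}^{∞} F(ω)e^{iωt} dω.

f(t) = \frac{8}{\left(t - 14\right)^{2} + 36}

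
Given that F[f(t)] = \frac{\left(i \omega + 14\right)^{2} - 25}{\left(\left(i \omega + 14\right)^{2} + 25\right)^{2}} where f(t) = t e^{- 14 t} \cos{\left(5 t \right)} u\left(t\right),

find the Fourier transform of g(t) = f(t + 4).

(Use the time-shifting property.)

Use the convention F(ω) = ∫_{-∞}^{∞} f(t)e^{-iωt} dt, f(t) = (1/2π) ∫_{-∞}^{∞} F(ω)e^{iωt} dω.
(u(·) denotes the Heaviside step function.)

F[g](ω) = \frac{\left(\left(i \omega + 14\right)^{2} - 25\right) e^{4 i \omega}}{\left(\left(i \omega + 14\right)^{2} + 25\right)^{2}}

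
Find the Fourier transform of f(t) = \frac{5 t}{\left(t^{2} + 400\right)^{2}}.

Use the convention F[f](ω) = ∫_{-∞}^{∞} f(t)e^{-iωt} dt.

F(ω) = - \frac{i \pi \omega e^{- 20 \left|{\omega}\right|}}{8}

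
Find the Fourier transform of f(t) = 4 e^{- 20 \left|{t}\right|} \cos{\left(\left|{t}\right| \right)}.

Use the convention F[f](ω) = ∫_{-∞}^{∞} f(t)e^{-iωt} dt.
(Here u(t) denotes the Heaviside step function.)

F(ω) = \frac{160 \left(\omega^{2} + 401\right)}{\omega^{4} + 798 \omega^{2} + 160801}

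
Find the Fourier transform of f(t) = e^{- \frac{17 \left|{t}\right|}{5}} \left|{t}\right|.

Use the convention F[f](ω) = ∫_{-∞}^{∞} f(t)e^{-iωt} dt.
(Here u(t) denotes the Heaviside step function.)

F(ω) = \frac{50 \left(289 - 25 \omega^{2}\right)}{\left(25 \omega^{2} + 289\right)^{2}}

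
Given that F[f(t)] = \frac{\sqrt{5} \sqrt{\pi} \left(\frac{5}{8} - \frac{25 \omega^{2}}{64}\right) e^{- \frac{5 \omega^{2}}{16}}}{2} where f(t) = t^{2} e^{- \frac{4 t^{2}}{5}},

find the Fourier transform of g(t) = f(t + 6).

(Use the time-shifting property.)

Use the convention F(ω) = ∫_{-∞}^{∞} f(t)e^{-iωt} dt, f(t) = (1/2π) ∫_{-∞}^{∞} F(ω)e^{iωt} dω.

F[g](ω) = \frac{5 \sqrt{5} \sqrt{\pi} \left(8 - 5 \omega^{2}\right) e^{\frac{\omega \left(- 5 \omega + 96 i\right)}{16}}}{128}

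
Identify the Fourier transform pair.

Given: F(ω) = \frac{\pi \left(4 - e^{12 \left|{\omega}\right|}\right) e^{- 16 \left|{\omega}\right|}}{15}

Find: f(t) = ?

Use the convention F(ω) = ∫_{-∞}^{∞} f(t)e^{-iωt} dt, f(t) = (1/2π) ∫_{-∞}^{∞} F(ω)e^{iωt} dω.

f(t) = \frac{4 t^{2}}{\left(t^{2} + 16\right) \left(t^{2} + 256\right)}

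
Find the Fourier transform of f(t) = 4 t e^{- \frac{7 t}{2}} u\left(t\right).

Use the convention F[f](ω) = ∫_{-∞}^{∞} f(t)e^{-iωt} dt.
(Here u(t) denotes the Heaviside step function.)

F(ω) = \frac{16}{\left(2 i \omega + 7\right)^{2}}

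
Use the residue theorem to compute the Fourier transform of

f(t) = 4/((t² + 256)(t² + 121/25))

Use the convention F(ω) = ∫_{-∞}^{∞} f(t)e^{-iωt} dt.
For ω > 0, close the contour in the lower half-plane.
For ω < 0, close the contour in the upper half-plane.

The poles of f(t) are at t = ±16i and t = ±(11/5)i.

Let g(z) = f(z)e^{-iωz}; for large |z| the factor e^{-iωz} decays in the lower half-plane when ω > 0 and in the upper half-plane when ω < 0.

Case ω > 0 (lower half-plane, clockwise contour ⇒ F(ω) = -2πi·ΣRes):
  Res_{z = - 16 i} g(z) = - \frac{25 i e^{- 16 \omega}}{50232}
  Res_{z = - \frac{11 i}{5}} g(z) = \frac{250 i e^{- \frac{11 \omega}{5}}}{69069}
  F(ω) = -2πi·ΣRes = - \frac{25 \pi e^{- 16 \omega}}{25116} + \frac{500 \pi e^{- \frac{11 \omega}{5}}}{69069}

Case ω < 0 (upper half-plane, counterclockwise contour ⇒ F(ω) = +2πi·ΣRes):
  Res_{z = 16 i} g(z) = \frac{25 i e^{16 \omega}}{50232}
  Res_{z = \frac{11 i}{5}} g(z) = - \frac{250 i e^{\frac{11 \omega}{5}}}{69069}
  F(ω) = 2πi·ΣRes = \frac{25 \pi \left(80 e^{\frac{11 \omega}{5}} - 11 e^{16 \omega}\right)}{276276}

Both cases combine into a single formula in |ω|:

F(ω) = - \frac{25 \pi e^{- 16 \left|{\omega}\right|}}{25116} + \frac{500 \pi e^{- \frac{11 \left|{\omega}\right|}{5}}}{69069}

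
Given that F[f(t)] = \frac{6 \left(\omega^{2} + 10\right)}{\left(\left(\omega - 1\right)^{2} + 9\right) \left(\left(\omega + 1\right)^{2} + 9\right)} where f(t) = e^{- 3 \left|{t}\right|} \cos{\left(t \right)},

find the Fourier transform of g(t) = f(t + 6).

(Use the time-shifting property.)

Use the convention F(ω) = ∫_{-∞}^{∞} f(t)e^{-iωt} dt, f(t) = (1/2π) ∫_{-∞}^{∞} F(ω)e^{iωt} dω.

F[g](ω) = \frac{6 \left(\omega^{2} + 10\right) e^{6 i \omega}}{\omega^{4} + 16 \omega^{2} + 100}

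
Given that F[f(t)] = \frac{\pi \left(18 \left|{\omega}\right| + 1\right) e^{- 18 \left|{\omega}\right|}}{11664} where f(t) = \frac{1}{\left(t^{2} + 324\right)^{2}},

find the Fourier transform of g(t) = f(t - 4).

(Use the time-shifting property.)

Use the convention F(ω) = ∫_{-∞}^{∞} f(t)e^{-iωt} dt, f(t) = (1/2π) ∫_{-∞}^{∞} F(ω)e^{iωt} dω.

F[g](ω) = \frac{\pi \left(18 \left|{\omega}\right| + 1\right) e^{- 4 i \omega - 18 \left|{\omega}\right|}}{11664}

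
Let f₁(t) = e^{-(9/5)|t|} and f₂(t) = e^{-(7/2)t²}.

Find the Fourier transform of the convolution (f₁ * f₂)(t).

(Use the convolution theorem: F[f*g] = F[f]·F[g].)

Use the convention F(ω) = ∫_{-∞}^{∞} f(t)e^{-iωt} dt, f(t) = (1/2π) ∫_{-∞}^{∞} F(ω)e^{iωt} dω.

F[f₁*f₂](ω) = \frac{90 \sqrt{14} \sqrt{\pi} e^{- \frac{\omega^{2}}{14}}}{7 \left(25 \omega^{2} + 81\right)}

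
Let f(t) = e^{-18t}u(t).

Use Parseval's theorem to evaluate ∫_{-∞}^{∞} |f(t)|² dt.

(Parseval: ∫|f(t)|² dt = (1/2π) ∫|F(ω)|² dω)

∫|f(t)|² dt = \frac{1}{36}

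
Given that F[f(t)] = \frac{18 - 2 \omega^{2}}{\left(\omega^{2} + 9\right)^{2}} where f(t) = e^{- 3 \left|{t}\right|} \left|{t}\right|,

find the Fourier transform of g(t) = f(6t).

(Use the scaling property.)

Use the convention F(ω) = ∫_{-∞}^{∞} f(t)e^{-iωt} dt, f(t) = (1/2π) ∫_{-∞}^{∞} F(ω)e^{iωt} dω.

F[g](ω) = \frac{12 \left(324 - \omega^{2}\right)}{\left(\omega^{2} + 324\right)^{2}}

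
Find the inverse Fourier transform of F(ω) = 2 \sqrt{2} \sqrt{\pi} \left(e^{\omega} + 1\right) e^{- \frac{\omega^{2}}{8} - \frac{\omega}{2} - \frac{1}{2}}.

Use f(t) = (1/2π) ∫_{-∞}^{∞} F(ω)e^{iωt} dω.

f(t) = 8 e^{- 2 t^{2}} \cos{\left(2 t \right)}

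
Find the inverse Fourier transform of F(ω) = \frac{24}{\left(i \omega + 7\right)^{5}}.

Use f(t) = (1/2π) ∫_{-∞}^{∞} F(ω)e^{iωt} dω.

f(t) = t^{4} e^{- 7 t} u\left(t\right)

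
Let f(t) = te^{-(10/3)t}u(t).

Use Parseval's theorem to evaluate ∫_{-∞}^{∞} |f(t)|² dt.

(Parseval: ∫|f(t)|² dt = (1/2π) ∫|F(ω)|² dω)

∫|f(t)|² dt = \frac{27}{4000}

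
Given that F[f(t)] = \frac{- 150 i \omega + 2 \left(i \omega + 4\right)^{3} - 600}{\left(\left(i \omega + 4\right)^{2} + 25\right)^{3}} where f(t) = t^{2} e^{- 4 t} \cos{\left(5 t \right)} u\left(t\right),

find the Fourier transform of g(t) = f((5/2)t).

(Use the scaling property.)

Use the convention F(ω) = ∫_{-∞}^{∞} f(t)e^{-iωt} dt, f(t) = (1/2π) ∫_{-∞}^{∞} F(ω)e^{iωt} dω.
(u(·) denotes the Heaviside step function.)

F[g](ω) = \frac{200 \left(- 1875 i \omega + 4 \left(i \omega + 10\right)^{3} - 18750\right)}{\left(4 \left(i \omega + 10\right)^{2} + 625\right)^{3}}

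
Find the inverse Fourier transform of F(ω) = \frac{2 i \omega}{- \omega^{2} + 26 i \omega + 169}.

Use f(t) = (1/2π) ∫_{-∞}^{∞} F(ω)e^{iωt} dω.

f(t) = 2 \left(1 - 13 t\right) e^{- 13 t} u\left(t\right)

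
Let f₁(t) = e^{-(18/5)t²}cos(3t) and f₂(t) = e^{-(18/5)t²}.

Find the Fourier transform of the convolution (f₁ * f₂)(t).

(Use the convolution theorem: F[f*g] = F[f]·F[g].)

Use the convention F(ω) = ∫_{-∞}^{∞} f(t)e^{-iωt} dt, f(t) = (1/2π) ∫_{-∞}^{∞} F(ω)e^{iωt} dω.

F[f₁*f₂](ω) = \frac{5 \pi \left(e^{\frac{5 \omega}{6}} + 1\right) e^{- \frac{5 \omega^{2}}{36} - \frac{5 \omega}{12} - \frac{5}{8}}}{36}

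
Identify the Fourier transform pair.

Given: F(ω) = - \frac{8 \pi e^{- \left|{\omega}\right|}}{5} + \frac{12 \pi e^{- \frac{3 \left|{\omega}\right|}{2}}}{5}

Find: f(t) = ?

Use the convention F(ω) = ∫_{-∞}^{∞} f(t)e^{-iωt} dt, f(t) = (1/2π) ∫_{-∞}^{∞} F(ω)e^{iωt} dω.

f(t) = \frac{2 t^{2}}{\left(t^{2} + 1\right) \left(t^{2} + \frac{9}{4}\right)}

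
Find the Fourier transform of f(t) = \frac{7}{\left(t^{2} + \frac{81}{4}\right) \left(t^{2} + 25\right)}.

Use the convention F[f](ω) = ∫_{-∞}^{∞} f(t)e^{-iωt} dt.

F(ω) = - \frac{28 \pi e^{- 5 \left|{\omega}\right|}}{95} + \frac{56 \pi e^{- \frac{9 \left|{\omega}\right|}{2}}}{171}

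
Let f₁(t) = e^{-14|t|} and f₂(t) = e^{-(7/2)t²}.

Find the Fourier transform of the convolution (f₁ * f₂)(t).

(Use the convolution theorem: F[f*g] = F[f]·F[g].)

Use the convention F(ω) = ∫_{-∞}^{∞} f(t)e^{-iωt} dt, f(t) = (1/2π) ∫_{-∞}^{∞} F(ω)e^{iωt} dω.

F[f₁*f₂](ω) = \frac{4 \sqrt{14} \sqrt{\pi} e^{- \frac{\omega^{2}}{14}}}{\omega^{2} + 196}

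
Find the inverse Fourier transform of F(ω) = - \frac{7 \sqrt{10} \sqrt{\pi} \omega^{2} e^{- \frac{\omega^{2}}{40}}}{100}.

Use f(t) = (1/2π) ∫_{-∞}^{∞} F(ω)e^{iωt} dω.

f(t) = 7 \left(40 t^{2} - 2\right) e^{- 10 t^{2}}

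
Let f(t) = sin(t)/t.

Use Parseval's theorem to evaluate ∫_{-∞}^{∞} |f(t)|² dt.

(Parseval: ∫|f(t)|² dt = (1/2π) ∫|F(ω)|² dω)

∫|f(t)|² dt = \pi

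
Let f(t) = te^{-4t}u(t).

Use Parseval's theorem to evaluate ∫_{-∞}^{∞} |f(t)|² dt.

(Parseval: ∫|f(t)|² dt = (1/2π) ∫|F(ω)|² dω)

∫|f(t)|² dt = \frac{1}{256}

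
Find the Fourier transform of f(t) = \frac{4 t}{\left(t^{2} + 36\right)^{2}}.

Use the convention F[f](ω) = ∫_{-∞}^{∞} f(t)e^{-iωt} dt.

F(ω) = - \frac{i \pi \omega e^{- 6 \left|{\omega}\right|}}{3}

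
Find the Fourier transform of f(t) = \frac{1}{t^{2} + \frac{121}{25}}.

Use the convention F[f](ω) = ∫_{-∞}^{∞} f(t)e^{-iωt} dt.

F(ω) = \frac{5 \pi e^{- \frac{11 \left|{\omega}\right|}{5}}}{11}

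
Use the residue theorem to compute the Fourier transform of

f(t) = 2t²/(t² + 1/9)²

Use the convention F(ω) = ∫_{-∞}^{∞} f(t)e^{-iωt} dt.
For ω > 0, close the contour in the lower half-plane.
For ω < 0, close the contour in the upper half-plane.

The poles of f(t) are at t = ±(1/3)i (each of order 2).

Let g(z) = f(z)e^{-iωz}; for large |z| the factor e^{-iωz} decays in the lower half-plane when ω > 0 and in the upper half-plane when ω < 0.

Case ω > 0 (lower half-plane, clockwise contour ⇒ F(ω) = -2πi·ΣRes):
  Res_{z = - \frac{i}{3}} g(z) = \frac{i \left(3 - \omega\right) e^{- \frac{\omega}{3}}}{2} (pole of order 2)
  F(ω) = -2πi·ΣRes = \pi \left(3 - \omega\right) e^{- \frac{\omega}{3}}

Case ω < 0 (upper half-plane, counterclockwise contour ⇒ F(ω) = +2πi·ΣRes):
  Res_{z = \frac{i}{3}} g(z) = \frac{i \left(- \omega - 3\right) e^{\frac{\omega}{3}}}{2} (pole of order 2)
  F(ω) = 2πi·ΣRes = \pi \left(\omega + 3\right) e^{\frac{\omega}{3}}

Both cases combine into a single formula in |ω|:

F(ω) = \pi \left(3 - \left|{\omega}\right|\right) e^{- \frac{\left|{\omega}\right|}{3}}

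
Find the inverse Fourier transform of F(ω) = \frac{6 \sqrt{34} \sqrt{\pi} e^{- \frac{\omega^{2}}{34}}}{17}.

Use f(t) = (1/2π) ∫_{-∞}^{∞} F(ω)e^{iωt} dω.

f(t) = 6 e^{- \frac{17 t^{2}}{2}}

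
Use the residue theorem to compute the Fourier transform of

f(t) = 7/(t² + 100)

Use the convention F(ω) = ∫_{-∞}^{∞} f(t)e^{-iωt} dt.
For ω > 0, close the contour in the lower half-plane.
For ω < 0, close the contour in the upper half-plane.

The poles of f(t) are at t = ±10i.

Let g(z) = f(z)e^{-iωz}; for large |z| the factor e^{-iωz} decays in the lower half-plane when ω > 0 and in the upper half-plane when ω < 0.

Case ω > 0 (lower half-plane, clockwise contour ⇒ F(ω) = -2πi·ΣRes):
  Res_{z = - 10 i} g(z) = \frac{7 i e^{- 10 \omega}}{20}
  F(ω) = -2πi·ΣRes = \frac{7 \pi e^{- 10 \omega}}{10}

Case ω < 0 (upper half-plane, counterclockwise contour ⇒ F(ω) = +2πi·ΣRes):
  Res_{z = 10 i} g(z) = - \frac{7 i e^{10 \omega}}{20}
  F(ω) = 2πi·ΣRes = \frac{7 \pi e^{10 \omega}}{10}

Both cases combine into a single formula in |ω|:

F(ω) = \frac{7 \pi e^{- 10 \left|{\omega}\right|}}{10}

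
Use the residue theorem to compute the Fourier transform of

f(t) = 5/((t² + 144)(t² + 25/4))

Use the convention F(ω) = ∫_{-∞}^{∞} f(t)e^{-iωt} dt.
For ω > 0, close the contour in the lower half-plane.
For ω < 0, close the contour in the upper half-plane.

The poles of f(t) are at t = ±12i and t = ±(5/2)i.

Let g(z) = f(z)e^{-iωz}; for large |z| the factor e^{-iωz} decays in the lower half-plane when ω > 0 and in the upper half-plane when ω < 0.

Case ω > 0 (lower half-plane, clockwise contour ⇒ F(ω) = -2πi·ΣRes):
  Res_{z = - 12 i} g(z) = - \frac{5 i e^{- 12 \omega}}{3306}
  Res_{z = - \frac{5 i}{2}} g(z) = \frac{4 i e^{- \frac{5 \omega}{2}}}{551}
  F(ω) = -2πi·ΣRes = - \frac{5 \pi e^{- 12 \omega}}{1653} + \frac{8 \pi e^{- \frac{5 \omega}{2}}}{551}

Case ω < 0 (upper half-plane, counterclockwise contour ⇒ F(ω) = +2πi·ΣRes):
  Res_{z = 12 i} g(z) = \frac{5 i e^{12 \omega}}{3306}
  Res_{z = \frac{5 i}{2}} g(z) = - \frac{4 i e^{\frac{5 \omega}{2}}}{551}
  F(ω) = 2πi·ΣRes = \frac{\pi \left(24 e^{\frac{5 \omega}{2}} - 5 e^{12 \omega}\right)}{1653}

Both cases combine into a single formula in |ω|:

F(ω) = - \frac{5 \pi e^{- 12 \left|{\omega}\right|}}{1653} + \frac{8 \pi e^{- \frac{5 \left|{\omega}\right|}{2}}}{551}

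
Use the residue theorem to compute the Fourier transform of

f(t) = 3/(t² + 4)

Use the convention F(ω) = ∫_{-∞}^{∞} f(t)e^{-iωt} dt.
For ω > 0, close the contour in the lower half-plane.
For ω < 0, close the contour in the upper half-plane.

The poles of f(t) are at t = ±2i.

Let g(z) = f(z)e^{-iωz}; for large |z| the factor e^{-iωz} decays in the lower half-plane when ω > 0 and in the upper half-plane when ω < 0.

Case ω > 0 (lower half-plane, clockwise contour ⇒ F(ω) = -2πi·ΣRes):
  Res_{z = - 2 i} g(z) = \frac{3 i e^{- 2 \omega}}{4}
  F(ω) = -2πi·ΣRes = \frac{3 \pi e^{- 2 \omega}}{2}

Case ω < 0 (upper half-plane, counterclockwise contour ⇒ F(ω) = +2πi·ΣRes):
  Res_{z = 2 i} g(z) = - \frac{3 i e^{2 \omega}}{4}
  F(ω) = 2πi·ΣRes = \frac{3 \pi e^{2 \omega}}{2}

Both cases combine into a single formula in |ω|:

F(ω) = \frac{3 \pi e^{- 2 \left|{\omega}\right|}}{2}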